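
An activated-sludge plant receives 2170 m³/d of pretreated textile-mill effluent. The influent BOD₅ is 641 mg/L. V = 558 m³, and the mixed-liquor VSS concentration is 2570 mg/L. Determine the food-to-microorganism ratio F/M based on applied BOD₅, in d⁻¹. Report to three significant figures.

Food-to-microorganism ratio F/M = Q S₀ / (V X) = 2170 × 641 / (558.0 × 2570) = 0.9700 d⁻¹.

F/M ≈ 0.970 d⁻¹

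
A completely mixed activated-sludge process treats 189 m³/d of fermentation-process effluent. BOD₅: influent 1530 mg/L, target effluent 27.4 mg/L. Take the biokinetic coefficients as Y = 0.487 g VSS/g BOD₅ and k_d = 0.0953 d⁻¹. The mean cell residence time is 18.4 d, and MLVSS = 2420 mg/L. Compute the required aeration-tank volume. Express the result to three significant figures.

Rearranging the biomass balance for a CMAS with decay, V = Y·Q·ΔS·θ_c / [X·(1+k_d θ_c)] = 0.487 × 189 × (1530 − 27.4) × 18.4 / [2420 × (1 + 0.0953 × 18.4)] = 2.54×10^6 / 6664 = 381.9 m³.

V ≈ 382 m³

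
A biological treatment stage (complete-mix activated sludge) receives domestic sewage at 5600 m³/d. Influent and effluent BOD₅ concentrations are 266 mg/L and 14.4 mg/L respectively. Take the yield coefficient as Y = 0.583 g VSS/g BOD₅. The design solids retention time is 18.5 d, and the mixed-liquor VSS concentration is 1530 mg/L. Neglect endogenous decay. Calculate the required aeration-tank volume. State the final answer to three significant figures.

With k_d = 0 the design equation reduces to V = Y Q (S₀−S) θ_c / X = 0.583 × 5600 × (266 − 14.4) × 18.5 / 1530 = 9932 m³.

V ≈ 9930 m³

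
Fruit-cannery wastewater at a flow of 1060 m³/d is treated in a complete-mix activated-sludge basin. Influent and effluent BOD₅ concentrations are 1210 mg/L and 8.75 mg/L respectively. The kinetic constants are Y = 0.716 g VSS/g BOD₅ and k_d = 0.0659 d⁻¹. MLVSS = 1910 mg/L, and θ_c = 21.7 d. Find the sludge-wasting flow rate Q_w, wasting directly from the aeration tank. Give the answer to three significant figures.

Q_w ≈ 196 m³/d

From the SRT design equation V = Y Q (S₀−S) θ_c / [X (1 + k_d θ_c)] = 0.716 × 1060 × (1210 − 8.75) × 21.7 / [1910 × (1 + 0.0659 × 21.7)] = 1.98×10^7 / 4641 = 4263 m³.
With mixed-liquor wasting, θ_c = V/Q_w, so Q_w = V/θ_c = 4263/21.7 = 196.4 m³/d.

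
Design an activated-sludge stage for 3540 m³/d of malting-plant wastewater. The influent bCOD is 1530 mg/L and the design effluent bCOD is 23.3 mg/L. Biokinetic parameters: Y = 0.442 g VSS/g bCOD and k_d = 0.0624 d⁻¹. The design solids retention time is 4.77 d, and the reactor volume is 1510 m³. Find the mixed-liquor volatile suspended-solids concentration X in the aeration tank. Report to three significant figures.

X ≈ 5740 mg/L

X = Y·Q·ΔS·θ_c / [V·(1 + k_d θ_c)] = 0.442 × 3540 × (1530 − 23.3) × 4.77 / [1510 × (1 + 0.0624 × 4.77)] = 5739 mg/L.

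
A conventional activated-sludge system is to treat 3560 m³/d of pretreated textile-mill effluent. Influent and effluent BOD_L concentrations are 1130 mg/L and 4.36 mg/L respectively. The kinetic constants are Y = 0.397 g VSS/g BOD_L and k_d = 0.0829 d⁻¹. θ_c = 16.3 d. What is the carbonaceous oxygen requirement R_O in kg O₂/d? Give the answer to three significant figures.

R_O ≈ 3050 kg O₂/d

The observed yield is Y_obs = Y/(1 + k_d·θ_c) = 0.397 / (1 + 0.0829 × 16.3) = 0.397 / 2.351 = 0.1688 g VSS per g BOD_L removed.
Substrate removed = Q·(S₀ − S) = 3560 m³/d × (1130 − 4.36) g/m³ = 4.01×10^6 g/d = 4007 kg/d.
Net sludge production P_X = 0.1688 × 4007 = 676.6 kg VSS/d.
R_O = Q·ΔS − 1.42 P_X = 4007 − 960.8 = 3046 kg O₂/d.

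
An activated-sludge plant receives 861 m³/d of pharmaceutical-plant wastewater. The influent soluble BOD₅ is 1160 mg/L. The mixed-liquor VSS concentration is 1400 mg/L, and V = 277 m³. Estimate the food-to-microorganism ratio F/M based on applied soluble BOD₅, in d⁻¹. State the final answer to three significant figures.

F/M = Q·S₀ / (V·X) = 861 × 1160 / (277.0 × 1400) = 2.575 g soluble BOD₅·(g VSS·d)⁻¹.

F/M ≈ 2.58 d⁻¹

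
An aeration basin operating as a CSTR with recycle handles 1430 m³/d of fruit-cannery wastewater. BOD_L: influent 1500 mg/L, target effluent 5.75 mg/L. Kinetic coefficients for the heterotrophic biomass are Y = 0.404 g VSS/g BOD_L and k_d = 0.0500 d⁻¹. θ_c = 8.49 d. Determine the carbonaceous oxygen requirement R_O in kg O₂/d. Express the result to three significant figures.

Observed yield with endogenous decay: Y_obs = Y / (1 + k_d·θ_c) = 0.404 / (1 + 0.0500 × 8.49) = 0.404 / 1.425 = 0.2836 g VSS/g BOD_L.
Q·(S₀ − S) = 1430 × (1500 − 5.75) × 10⁻³ = 2137 kg/d removed.
P_X = Y_obs·Q·(S₀ − S) = 0.2836 × 2137 = 606.0 kg VSS/d.
R_O = Q·(S₀ − S) − 1.42·P_X = 2137 − 1.42 × 606.0 = 1276 kg O₂/d.

R_O ≈ 1280 kg O₂/d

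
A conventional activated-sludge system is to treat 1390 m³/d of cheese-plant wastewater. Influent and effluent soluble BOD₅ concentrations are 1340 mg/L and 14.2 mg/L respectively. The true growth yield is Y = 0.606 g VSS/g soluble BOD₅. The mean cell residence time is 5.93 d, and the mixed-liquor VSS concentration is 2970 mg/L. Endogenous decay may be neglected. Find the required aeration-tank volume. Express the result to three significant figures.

V ≈ 2230 m³

With k_d = 0 the design equation reduces to V = Y Q (S₀−S) θ_c / X = 0.606 × 1390 × (1340 − 14.2) × 5.93 / 2970 = 2230 m³.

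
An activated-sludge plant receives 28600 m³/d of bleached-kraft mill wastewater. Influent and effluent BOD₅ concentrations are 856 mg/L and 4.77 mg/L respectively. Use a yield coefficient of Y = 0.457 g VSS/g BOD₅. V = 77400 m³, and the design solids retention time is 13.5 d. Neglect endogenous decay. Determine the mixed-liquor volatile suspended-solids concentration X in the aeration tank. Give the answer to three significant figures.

X ≈ 1940 mg/L

Without decay, X = Y Q (S₀−S) θ_c / V = 0.457 × 28600 × (856 − 4.77) × 13.5 / 77400 = 1941 mg/L.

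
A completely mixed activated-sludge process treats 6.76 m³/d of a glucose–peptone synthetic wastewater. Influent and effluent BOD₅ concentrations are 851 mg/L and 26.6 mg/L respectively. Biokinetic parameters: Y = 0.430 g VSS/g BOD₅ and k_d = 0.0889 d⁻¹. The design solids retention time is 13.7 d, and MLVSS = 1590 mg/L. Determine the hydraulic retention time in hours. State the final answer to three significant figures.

Rearranging the biomass balance for a CMAS with decay, V = Y·Q·ΔS·θ_c / [X·(1+k_d θ_c)] = 0.430 × 6.76 × (851 − 26.6) × 13.7 / [1590 × (1 + 0.0889 × 13.7)] = 3.28×10^4 / 3527 = 9.310 m³.
Hydraulic retention time τ = V/Q = 9.310 / 6.76 = 1.377 d = 33.05 h.

τ ≈ 33.1 h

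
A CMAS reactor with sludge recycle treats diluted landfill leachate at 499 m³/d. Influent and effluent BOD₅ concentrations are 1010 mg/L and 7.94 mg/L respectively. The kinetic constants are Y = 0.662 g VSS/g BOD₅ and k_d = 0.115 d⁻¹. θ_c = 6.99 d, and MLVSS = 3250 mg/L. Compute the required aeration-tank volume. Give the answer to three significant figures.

V ≈ 395 m³

From the SRT design equation V = Y Q (S₀−S) θ_c / [X (1 + k_d θ_c)] = 0.662 × 499 × (1010 − 7.94) × 6.99 / [3250 × (1 + 0.115 × 6.99)] = 2.31×10^6 / 5863 = 394.7 m³.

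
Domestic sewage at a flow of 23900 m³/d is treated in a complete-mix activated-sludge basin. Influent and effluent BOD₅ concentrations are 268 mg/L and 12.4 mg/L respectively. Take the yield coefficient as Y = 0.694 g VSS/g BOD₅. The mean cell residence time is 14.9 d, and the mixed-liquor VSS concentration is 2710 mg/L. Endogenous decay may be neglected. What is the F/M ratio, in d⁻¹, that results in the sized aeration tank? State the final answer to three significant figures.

F/M ≈ 0.101 d⁻¹

With k_d = 0 the design equation reduces to V = Y Q (S₀−S) θ_c / X = 0.694 × 23900 × (268 − 12.4) × 14.9 / 2710 = 23310 m³.
F/M = Q·S₀ / (V·X) = 23900 × 268 / (23310 × 2710) = 0.1014 g BOD₅·(g VSS·d)⁻¹.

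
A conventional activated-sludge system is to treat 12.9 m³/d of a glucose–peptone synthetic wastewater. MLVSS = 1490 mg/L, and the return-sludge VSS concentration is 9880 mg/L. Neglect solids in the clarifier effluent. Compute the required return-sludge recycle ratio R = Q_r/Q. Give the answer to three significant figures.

R ≈ 0.178

R = Q_r/Q = X/(X_r − X) = 1490 / (9880 − 1490) = 0.1776.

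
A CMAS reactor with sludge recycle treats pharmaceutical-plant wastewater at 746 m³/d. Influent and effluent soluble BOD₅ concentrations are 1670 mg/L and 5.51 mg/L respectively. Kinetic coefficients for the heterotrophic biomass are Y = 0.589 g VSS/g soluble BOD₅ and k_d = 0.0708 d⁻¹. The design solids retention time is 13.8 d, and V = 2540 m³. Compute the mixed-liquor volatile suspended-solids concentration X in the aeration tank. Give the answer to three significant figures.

Solving the biomass balance for X: X = Y Q (S₀−S) θ_c / [V (1+k_d θ_c)] = 0.589 × 746 × (1670 − 5.51) × 13.8 / [2540 × (1 + 0.0708 × 13.8)] = 2010 mg/L.

X ≈ 2010 mg/L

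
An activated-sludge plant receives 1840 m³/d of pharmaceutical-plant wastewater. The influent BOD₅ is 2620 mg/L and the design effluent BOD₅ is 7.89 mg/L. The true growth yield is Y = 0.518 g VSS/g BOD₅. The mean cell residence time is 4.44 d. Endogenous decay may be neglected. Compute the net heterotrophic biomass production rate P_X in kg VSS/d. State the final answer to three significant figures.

No decay correction is needed, so Y_obs = Y = 0.518.
Q·(S₀ − S) = 1840 × (2620 − 7.89) × 10⁻³ = 4806 kg/d removed.
So the net sludge growth is P_X = 0.5180 × 4806 = 2490 kg VSS/d.

P_X ≈ 2490 kg VSS/d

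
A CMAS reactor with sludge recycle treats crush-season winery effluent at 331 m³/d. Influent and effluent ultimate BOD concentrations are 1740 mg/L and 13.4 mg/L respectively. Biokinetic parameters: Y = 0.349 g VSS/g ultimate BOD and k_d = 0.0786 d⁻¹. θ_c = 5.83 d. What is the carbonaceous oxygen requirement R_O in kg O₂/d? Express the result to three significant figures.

R_O ≈ 377 kg O₂/d

Observed yield with endogenous decay: Y_obs = Y / (1 + k_d·θ_c) = 0.349 / (1 + 0.0786 × 5.83) = 0.349 / 1.458 = 0.2393 g VSS/g ultimate BOD.
Substrate removed = Q·(S₀ − S) = 331 m³/d × (1740 − 13.4) g/m³ = 5.72×10^5 g/d = 571.5 kg/d.
P_X = Y_obs·Q·(S₀ − S) = 0.2393 × 571.5 = 136.8 kg VSS/d.
R_O = Q·(S₀ − S) − 1.42·P_X = 571.5 − 1.42 × 136.8 = 377.3 kg O₂/d.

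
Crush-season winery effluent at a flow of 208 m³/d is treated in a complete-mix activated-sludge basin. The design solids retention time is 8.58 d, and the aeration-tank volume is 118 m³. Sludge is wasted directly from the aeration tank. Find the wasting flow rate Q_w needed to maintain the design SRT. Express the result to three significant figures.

Q_w ≈ 13.8 m³/d

Wasting from the aeration tank: Q_w = V / θ_c = 118.0 / 8.58 = 13.75 m³/d.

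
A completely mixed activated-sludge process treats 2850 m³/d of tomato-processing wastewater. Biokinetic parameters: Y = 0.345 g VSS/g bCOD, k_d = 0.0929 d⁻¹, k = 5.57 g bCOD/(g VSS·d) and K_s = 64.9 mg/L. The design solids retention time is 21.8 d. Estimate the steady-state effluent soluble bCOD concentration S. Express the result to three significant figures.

Effluent substrate depends only on kinetics and SRT: S = K_s(1 + k_d θ_c) / [θ_c(Yk − k_d) − 1] = 64.9 × (1 + 0.0929 × 21.8) / [21.8 × (0.345 × 5.57 − 0.0929) − 1] = 196.3 / 38.87 = 5.052 mg/L.

S ≈ 5.05 mg/L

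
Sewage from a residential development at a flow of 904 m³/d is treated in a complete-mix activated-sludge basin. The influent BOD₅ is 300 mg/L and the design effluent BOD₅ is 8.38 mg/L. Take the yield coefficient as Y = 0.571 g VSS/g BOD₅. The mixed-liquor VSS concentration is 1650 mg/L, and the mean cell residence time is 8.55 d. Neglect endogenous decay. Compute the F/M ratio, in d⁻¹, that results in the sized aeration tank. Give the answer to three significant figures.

Biomass mass balance (decay neglected): V·X = Y·Q·(S₀ − S)·θ_c, so V = 0.571 × 904 × (300 − 8.38) × 8.55 / 1650 = 780.0 m³.
Food-to-microorganism ratio F/M = Q S₀ / (V X) = 904 × 300 / (780.0 × 1650) = 0.2107 d⁻¹.

F/M ≈ 0.211 d⁻¹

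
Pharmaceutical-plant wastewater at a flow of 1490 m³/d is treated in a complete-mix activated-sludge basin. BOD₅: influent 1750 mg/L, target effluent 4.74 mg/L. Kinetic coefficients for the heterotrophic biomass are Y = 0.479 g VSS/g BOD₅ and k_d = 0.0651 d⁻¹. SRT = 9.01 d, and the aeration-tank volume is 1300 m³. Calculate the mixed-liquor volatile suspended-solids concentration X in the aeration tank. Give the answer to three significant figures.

From V·X·(1 + k_d·θ_c) = Y·Q·(S₀ − S)·θ_c: X = 0.479 × 1490 × (1750 − 4.74) × 9.01 / [1300 × (1 + 0.0651 × 9.01)] = 5441 mg/L.

X ≈ 5440 mg/L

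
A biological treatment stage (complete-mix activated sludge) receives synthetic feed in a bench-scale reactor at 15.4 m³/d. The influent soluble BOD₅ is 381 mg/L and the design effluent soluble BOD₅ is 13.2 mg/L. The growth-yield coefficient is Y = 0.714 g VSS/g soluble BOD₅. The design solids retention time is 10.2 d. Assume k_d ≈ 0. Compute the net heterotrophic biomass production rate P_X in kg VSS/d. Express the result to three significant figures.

P_X ≈ 4.04 kg VSS/d

With endogenous decay neglected, the observed yield equals the true yield: Y_obs = Y = 0.714 g VSS/g soluble BOD₅.
ΔS = 381 − 13.2 = 367.8 mg/L, so the substrate removal rate is 15.4 × 367.8/1000 = 5.664 kg soluble BOD₅/d.
So the net sludge growth is P_X = 0.7140 × 5.664 = 4.044 kg VSS/d.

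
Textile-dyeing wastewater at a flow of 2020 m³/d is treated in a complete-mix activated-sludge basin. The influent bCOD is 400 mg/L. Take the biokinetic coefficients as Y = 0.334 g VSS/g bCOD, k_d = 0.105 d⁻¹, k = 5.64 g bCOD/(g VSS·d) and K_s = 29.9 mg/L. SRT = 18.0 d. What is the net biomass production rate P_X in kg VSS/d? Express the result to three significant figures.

Effluent substrate depends only on kinetics and SRT: S = K_s(1 + k_d θ_c) / [θ_c(Yk − k_d) − 1] = 29.9 × (1 + 0.105 × 18.0) / [18.0 × (0.334 × 5.64 − 0.105) − 1] = 86.41 / 31.02 = 2.786 mg/L.
The observed yield is Y_obs = Y/(1 + k_d·θ_c) = 0.334 / (1 + 0.105 × 18.0) = 0.334 / 2.890 = 0.1156 g VSS per g bCOD removed.
ΔS = 400 − 2.79 = 397.2 mg/L, so the substrate removal rate is 2020 × 397.2/1000 = 802.4 kg bCOD/d.
P_X = Y_obs · Q(S₀ − S) = 0.1156 × 802.4 = 92.73 kg VSS/d.

P_X ≈ 92.7 kg VSS/d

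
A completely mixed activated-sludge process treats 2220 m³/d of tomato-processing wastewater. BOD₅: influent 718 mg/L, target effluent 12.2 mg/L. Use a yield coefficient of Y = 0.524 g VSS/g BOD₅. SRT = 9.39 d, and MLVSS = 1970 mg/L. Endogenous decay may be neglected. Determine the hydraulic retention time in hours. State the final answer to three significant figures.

V·X = Y·Q·ΔS·θ_c gives V = 0.524 × 2220 × (718 − 12.2) × 9.39 / 1970 = 3913 m³.
τ = V/Q = 3913/2220 = 1.763 d, or 42.31 h.

τ ≈ 42.3 h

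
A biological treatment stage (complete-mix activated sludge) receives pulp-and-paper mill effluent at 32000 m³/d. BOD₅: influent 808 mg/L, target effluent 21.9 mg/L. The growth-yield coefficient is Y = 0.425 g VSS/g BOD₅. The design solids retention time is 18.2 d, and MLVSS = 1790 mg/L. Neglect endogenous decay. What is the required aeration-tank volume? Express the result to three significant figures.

V·X = Y·Q·ΔS·θ_c gives V = 0.425 × 32000 × (808 − 21.9) × 18.2 / 1790 = 108701 m³.

V ≈ 109000 m³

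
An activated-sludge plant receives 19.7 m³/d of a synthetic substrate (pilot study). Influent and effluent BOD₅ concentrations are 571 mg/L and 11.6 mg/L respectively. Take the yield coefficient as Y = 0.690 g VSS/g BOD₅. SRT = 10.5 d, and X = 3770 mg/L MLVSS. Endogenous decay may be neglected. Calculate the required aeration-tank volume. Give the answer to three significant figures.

V ≈ 21.2 m³

With k_d = 0 the design equation reduces to V = Y Q (S₀−S) θ_c / X = 0.690 × 19.7 × (571 − 11.6) × 10.5 / 3770 = 21.18 m³.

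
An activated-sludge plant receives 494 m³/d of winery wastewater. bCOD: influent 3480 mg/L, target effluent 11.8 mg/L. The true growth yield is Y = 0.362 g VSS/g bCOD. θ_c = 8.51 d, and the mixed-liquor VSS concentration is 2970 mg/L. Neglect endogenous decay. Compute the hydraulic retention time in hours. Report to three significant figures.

V·X = Y·Q·ΔS·θ_c gives V = 0.362 × 494 × (3480 − 11.8) × 8.51 / 2970 = 1777 m³.
HRT = V/Q = 1777 m³ / 494 m³·d⁻¹ = 3.597 d × 24 = 86.34 h.

τ ≈ 86.3 h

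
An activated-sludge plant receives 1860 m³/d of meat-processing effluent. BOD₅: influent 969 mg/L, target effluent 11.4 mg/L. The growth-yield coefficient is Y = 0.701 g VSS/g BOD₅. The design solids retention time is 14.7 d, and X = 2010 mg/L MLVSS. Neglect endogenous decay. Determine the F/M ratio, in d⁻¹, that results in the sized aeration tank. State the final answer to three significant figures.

F/M ≈ 0.0982 d⁻¹

With k_d = 0 the design equation reduces to V = Y Q (S₀−S) θ_c / X = 0.701 × 1860 × (969 − 11.4) × 14.7 / 2010 = 9131 m³.
F/M = applied load / biomass = Q·S₀/(V·X) = 1860 × 969 / (9131 × 2010) = 0.09820 d⁻¹.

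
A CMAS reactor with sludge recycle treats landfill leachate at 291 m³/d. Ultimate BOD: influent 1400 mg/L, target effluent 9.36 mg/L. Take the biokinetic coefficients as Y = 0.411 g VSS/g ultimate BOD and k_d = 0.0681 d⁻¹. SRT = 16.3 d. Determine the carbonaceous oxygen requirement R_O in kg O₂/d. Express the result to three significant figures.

Y_obs = Y / (1 + k_d θ_c) = 0.411 / (1 + 0.0681 × 16.3) = 0.411 / 2.110 = 0.1948.
Substrate removed = Q·(S₀ − S) = 291 m³/d × (1400 − 9.36) g/m³ = 4.05×10^5 g/d = 404.7 kg/d.
P_X = Y_obs·Q·(S₀ − S) = 0.1948 × 404.7 = 78.82 kg VSS/d.
Carbonaceous O₂ demand = substrate oxidised − cell-mass equivalent = 404.7 − 1.42 × 78.82 = 292.7 kg O₂/d.

R_O ≈ 293 kg O₂/d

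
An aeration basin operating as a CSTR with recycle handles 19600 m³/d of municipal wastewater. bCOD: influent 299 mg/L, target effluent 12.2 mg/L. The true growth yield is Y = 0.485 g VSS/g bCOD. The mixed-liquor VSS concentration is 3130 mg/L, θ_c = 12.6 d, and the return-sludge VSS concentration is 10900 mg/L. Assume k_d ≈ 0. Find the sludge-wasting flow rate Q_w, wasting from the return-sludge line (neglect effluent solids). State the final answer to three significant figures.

Biomass mass balance (decay neglected): V·X = Y·Q·(S₀ − S)·θ_c, so V = 0.485 × 19600 × (299 − 12.2) × 12.6 / 3130 = 10975 m³.
Q_w = (V·X)/(θ_c X_r) = 10975 × 3130 / (12.6 × 10900) = 250.1 m³/d.

Q_w ≈ 250 m³/d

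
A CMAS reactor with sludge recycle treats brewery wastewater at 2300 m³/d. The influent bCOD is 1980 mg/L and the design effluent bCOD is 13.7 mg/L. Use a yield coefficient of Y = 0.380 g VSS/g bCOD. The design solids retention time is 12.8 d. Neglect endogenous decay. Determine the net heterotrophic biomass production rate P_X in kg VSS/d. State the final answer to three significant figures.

P_X ≈ 1720 kg VSS/d

No decay correction is needed, so Y_obs = Y = 0.380.
Q·(S₀ − S) = 2300 × (1980 − 13.7) × 10⁻³ = 4522 kg/d removed.
Net biomass production P_X = Y_obs × Q·(S₀ − S) = 0.3800 × 4522 = 1719 kg VSS/d.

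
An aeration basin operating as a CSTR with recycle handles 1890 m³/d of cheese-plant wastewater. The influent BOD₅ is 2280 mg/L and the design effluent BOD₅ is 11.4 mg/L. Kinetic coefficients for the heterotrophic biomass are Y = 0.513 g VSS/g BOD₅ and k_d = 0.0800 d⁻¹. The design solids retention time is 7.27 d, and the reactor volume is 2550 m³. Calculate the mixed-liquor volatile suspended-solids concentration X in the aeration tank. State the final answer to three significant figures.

X ≈ 3960 mg/L

From V·X·(1 + k_d·θ_c) = Y·Q·(S₀ − S)·θ_c: X = 0.513 × 1890 × (2280 − 11.4) × 7.27 / [2550 × (1 + 0.0800 × 7.27)] = 3965 mg/L.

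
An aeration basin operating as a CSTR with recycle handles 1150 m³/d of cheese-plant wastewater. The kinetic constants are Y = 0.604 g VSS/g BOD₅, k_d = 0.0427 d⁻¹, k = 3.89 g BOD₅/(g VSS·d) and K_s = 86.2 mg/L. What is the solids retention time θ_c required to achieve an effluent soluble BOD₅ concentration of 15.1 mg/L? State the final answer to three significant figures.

From 1/θ_c = Y·k·S/(K_s + S) − k_d: Y·k·S/(K_s+S) = 0.604 × 3.89 × 15.1 / (86.2 + 15.1) = 0.3502 d⁻¹.
1/θ_c = 0.3502 − 0.0427 = 0.3075 d⁻¹, so θ_c = 3.252 d.

θ_c ≈ 3.25 d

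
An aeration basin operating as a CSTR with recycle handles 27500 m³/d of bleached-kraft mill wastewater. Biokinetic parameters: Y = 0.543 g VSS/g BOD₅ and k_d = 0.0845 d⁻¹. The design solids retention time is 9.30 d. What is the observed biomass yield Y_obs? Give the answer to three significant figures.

Y_obs ≈ 0.304 g VSS/g BOD₅

Observed yield with endogenous decay: Y_obs = Y / (1 + k_d·θ_c) = 0.543 / (1 + 0.0845 × 9.30) = 0.543 / 1.786 = 0.3041 g VSS/g BOD₅.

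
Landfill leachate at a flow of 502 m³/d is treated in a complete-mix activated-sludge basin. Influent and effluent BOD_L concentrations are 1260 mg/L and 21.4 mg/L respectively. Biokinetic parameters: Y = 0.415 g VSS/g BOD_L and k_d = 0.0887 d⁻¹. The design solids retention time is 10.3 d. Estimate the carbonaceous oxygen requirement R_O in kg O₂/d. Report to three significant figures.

R_O ≈ 430 kg O₂/d

Correct the yield for decay: Y_obs = Y/(1 + k_d θ_c) = 0.415 / (1 + 0.0887 × 10.3) = 0.415 / 1.914 = 0.2169.
ΔS = 1260 − 21.4 = 1239 mg/L, so the substrate removal rate is 502 × 1239/1000 = 621.8 kg BOD_L/d.
P_X = Y_obs·Q·(S₀ − S) = 0.2169 × 621.8 = 134.8 kg VSS/d.
Carbonaceous O₂ demand = substrate oxidised − cell-mass equivalent = 621.8 − 1.42 × 134.8 = 430.3 kg O₂/d.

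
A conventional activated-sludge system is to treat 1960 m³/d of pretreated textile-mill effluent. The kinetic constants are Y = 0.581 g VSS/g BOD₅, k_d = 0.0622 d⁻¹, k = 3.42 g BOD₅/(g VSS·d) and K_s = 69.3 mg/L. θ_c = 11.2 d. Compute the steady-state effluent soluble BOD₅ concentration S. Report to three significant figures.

For a completely mixed reactor with recycle the Lawrence–McCarty relation gives S = K_s·(1 + k_d·θ_c) / [θ_c·(Y·k − k_d) − 1] = 69.3 × (1 + 0.0622 × 11.2) / [11.2 × (0.581 × 3.42 − 0.0622) − 1] = 117.6 / 20.56 = 5.719 mg/L.

S ≈ 5.72 mg/L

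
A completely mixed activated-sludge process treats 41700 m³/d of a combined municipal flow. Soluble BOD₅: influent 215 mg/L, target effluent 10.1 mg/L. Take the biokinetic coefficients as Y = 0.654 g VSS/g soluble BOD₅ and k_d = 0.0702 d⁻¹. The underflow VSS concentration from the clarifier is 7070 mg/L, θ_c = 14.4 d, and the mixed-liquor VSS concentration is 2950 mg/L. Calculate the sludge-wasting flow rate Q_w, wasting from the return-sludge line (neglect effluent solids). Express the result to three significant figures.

From the SRT design equation V = Y Q (S₀−S) θ_c / [X (1 + k_d θ_c)] = 0.654 × 41700 × (215 − 10.1) × 14.4 / [2950 × (1 + 0.0702 × 14.4)] = 8.05×10^7 / 5932 = 13565 m³.
Wasting from the return line (neglecting effluent solids): Q_w = V·X / (θ_c·X_r) = 13565 × 2950 / (14.4 × 7070) = 393.1 m³/d.

Q_w ≈ 393 m³/d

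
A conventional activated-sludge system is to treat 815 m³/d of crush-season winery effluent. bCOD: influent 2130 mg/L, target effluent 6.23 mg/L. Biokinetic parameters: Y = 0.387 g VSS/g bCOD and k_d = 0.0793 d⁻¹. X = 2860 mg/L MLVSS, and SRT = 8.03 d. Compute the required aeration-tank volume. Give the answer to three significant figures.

Rearranging the biomass balance for a CMAS with decay, V = Y·Q·ΔS·θ_c / [X·(1+k_d θ_c)] = 0.387 × 815 × (2130 − 6.23) × 8.03 / [2860 × (1 + 0.0793 × 8.03)] = 5.38×10^6 / 4681 = 1149 m³.

V ≈ 1150 m³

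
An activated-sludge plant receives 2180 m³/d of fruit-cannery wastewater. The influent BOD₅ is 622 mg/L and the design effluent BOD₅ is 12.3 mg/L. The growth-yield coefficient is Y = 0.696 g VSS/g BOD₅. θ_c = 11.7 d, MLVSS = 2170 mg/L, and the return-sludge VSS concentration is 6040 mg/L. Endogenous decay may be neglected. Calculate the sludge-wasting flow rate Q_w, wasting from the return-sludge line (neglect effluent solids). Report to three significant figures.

Biomass mass balance (decay neglected): V·X = Y·Q·(S₀ − S)·θ_c, so V = 0.696 × 2180 × (622 − 12.3) × 11.7 / 2170 = 4988 m³.
Wasting from the return line (neglecting effluent solids): Q_w = V·X / (θ_c·X_r) = 4988 × 2170 / (11.7 × 6040) = 153.2 m³/d.

Q_w ≈ 153 m³/d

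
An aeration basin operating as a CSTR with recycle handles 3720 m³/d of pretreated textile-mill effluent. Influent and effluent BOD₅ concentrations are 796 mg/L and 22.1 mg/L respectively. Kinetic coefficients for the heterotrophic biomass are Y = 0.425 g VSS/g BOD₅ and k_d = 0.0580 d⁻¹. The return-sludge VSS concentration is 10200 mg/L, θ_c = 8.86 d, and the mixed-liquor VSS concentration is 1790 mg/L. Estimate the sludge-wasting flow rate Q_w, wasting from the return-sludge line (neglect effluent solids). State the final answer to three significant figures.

Rearranging the biomass balance for a CMAS with decay, V = Y·Q·ΔS·θ_c / [X·(1+k_d θ_c)] = 0.425 × 3720 × (796 − 22.1) × 8.86 / [1790 × (1 + 0.0580 × 8.86)] = 1.08×10^7 / 2710 = 4000 m³.
Q_w = (V·X)/(θ_c X_r) = 4000 × 1790 / (8.86 × 10200) = 79.24 m³/d.

Q_w ≈ 79.2 m³/d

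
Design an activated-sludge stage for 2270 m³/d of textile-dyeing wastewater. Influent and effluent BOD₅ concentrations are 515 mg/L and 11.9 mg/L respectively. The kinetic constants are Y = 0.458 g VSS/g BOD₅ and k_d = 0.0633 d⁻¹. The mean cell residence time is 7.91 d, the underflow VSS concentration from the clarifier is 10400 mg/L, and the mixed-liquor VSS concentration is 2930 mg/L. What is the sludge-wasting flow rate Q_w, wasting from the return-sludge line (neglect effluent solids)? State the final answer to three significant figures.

Steady-state biomass mass balance: V·X·(1 + k_d·θ_c) = Y·Q·(S₀ − S)·θ_c, so V = 0.458 × 2270 × (515 − 11.9) × 7.91 / [2930 × (1 + 0.0633 × 7.91)] = 4.14×10^6 / 4397 = 940.9 m³.
θ_c = V·X/(Q_w·X_r) when wasting from the recycle, so Q_w = V·X/(θ_c·X_r) = 940.9 × 2930 / (7.91 × 10400) = 33.51 m³/d.

Q_w ≈ 33.5 m³/d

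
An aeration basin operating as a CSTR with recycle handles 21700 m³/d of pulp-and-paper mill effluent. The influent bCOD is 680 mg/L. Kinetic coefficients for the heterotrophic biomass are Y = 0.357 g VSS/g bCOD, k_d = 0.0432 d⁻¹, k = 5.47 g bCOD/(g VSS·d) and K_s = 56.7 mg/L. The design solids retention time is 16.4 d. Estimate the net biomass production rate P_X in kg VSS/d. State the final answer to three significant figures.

Effluent substrate depends only on kinetics and SRT: S = K_s(1 + k_d θ_c) / [θ_c(Yk − k_d) − 1] = 56.7 × (1 + 0.0432 × 16.4) / [16.4 × (0.357 × 5.47 − 0.0432) − 1] = 96.87 / 30.32 = 3.195 mg/L.
The observed yield is Y_obs = Y/(1 + k_d·θ_c) = 0.357 / (1 + 0.0432 × 16.4) = 0.357 / 1.708 = 0.2090 g VSS per g bCOD removed.
Mass of bCOD removed per day: Q(S₀ − S) = 21700 × 676.8 g/m³ = 14687 kg/d.
Biomass produced: P_X = Y_obs·Q·ΔS = 0.2090 × 14687 ≈ 3069 kg VSS/d.

P_X ≈ 3070 kg VSS/d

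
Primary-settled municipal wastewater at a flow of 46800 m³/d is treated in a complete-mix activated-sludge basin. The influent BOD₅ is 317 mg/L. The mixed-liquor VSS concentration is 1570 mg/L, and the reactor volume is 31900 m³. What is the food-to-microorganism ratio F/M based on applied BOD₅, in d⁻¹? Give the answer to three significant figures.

F/M ≈ 0.296 d⁻¹

F/M = applied load / biomass = Q·S₀/(V·X) = 46800 × 317 / (31900 × 1570) = 0.2962 d⁻¹.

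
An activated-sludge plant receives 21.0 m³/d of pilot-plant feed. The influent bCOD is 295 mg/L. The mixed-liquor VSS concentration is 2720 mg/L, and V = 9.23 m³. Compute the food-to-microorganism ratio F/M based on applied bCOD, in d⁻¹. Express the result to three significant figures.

Food-to-microorganism ratio F/M = Q S₀ / (V X) = 21.0 × 295 / (9.230 × 2720) = 0.2468 d⁻¹.

F/M ≈ 0.247 d⁻¹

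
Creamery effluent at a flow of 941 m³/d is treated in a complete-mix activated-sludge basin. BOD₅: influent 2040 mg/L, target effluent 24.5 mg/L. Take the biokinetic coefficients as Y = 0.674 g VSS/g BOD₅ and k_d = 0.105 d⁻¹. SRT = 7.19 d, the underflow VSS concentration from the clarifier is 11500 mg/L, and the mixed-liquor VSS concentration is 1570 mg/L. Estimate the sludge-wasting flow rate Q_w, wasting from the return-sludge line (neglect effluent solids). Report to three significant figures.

Rearranging the biomass balance for a CMAS with decay, V = Y·Q·ΔS·θ_c / [X·(1+k_d θ_c)] = 0.674 × 941 × (2040 − 24.5) × 7.19 / [1570 × (1 + 0.105 × 7.19)] = 9.19×10^6 / 2755 = 3336 m³.
Q_w = (V·X)/(θ_c X_r) = 3336 × 1570 / (7.19 × 11500) = 63.34 m³/d.

Q_w ≈ 63.3 m³/d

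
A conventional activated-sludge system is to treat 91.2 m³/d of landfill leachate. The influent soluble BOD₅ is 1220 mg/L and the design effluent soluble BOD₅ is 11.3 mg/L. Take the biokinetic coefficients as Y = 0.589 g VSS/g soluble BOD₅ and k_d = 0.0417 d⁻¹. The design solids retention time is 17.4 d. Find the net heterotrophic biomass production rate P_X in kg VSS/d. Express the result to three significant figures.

P_X ≈ 37.6 kg VSS/d

The observed yield is Y_obs = Y/(1 + k_d·θ_c) = 0.589 / (1 + 0.0417 × 17.4) = 0.589 / 1.726 = 0.3413 g VSS per g soluble BOD₅ removed.
Mass of soluble BOD₅ removed per day: Q(S₀ − S) = 91.2 × 1209 g/m³ = 110.2 kg/d.
Biomass produced: P_X = Y_obs·Q·ΔS = 0.3413 × 110.2 ≈ 37.63 kg VSS/d.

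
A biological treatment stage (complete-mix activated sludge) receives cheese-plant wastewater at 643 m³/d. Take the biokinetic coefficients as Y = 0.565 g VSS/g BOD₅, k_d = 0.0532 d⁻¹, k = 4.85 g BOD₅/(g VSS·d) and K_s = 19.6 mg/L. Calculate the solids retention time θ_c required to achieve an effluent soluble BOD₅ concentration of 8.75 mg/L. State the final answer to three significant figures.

From 1/θ_c = Y·k·S/(K_s + S) − k_d: Y·k·S/(K_s+S) = 0.565 × 4.85 × 8.75 / (19.6 + 8.75) = 0.8458 d⁻¹.
Then 1/θ_c = μ − k_d = 0.8458 − 0.0532 = 0.7926 d⁻¹, giving θ_c = 1.262 d.

θ_c ≈ 1.26 d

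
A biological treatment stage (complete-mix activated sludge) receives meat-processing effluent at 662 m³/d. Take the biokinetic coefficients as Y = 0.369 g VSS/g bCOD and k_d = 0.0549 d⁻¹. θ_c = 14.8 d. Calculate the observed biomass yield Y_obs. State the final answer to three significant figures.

Observed yield with endogenous decay: Y_obs = Y / (1 + k_d·θ_c) = 0.369 / (1 + 0.0549 × 14.8) = 0.369 / 1.813 = 0.2036 g VSS/g bCOD.

Y_obs ≈ 0.204 g VSS/g bCOD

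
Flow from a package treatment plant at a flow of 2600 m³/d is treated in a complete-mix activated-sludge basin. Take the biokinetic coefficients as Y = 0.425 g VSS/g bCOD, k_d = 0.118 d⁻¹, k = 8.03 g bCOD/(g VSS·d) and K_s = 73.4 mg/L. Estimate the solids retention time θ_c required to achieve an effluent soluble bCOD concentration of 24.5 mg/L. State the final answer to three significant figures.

θ_c ≈ 1.36 d

Specific growth rate at S = 24.5 mg/L: μ = YkS/(K_s+S) = 0.425·8.03·24.5/(73.4+24.5) = 0.8541 d⁻¹.
Then 1/θ_c = μ − k_d = 0.8541 − 0.118 = 0.7361 d⁻¹, giving θ_c = 1.359 d.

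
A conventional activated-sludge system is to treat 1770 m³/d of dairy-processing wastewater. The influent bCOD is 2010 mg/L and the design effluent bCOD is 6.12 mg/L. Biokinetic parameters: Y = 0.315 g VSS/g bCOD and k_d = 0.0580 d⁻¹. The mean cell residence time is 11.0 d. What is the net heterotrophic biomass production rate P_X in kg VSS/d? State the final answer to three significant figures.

P_X ≈ 682 kg VSS/d

Observed yield with endogenous decay: Y_obs = Y / (1 + k_d·θ_c) = 0.315 / (1 + 0.0580 × 11.0) = 0.315 / 1.638 = 0.1923 g VSS/g bCOD.
Q·(S₀ − S) = 1770 × (2010 − 6.12) × 10⁻³ = 3547 kg/d removed.
P_X = Y_obs · Q(S₀ − S) = 0.1923 × 3547 = 682.1 kg VSS/d.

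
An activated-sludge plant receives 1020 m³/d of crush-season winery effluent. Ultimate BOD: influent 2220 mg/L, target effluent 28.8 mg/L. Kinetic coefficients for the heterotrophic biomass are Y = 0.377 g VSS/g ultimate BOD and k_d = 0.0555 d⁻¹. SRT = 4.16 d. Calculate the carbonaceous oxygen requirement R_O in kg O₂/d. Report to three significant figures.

R_O ≈ 1260 kg O₂/d

Observed yield with endogenous decay: Y_obs = Y / (1 + k_d·θ_c) = 0.377 / (1 + 0.0555 × 4.16) = 0.377 / 1.231 = 0.3063 g VSS/g ultimate BOD.
Q·(S₀ − S) = 1020 × (2220 − 28.8) × 10⁻³ = 2235 kg/d removed.
P_X = Y_obs·Q·(S₀ − S) = 0.3063 × 2235 = 684.6 kg VSS/d.
R_O = Q·ΔS − 1.42 P_X = 2235 − 972.1 = 1263 kg O₂/d.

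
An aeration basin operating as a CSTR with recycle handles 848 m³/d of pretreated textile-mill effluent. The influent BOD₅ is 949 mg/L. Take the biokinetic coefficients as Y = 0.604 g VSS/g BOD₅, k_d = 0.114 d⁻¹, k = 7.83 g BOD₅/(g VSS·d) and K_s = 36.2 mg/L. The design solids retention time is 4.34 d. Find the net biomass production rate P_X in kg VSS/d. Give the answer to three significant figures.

Effluent substrate depends only on kinetics and SRT: S = K_s(1 + k_d θ_c) / [θ_c(Yk − k_d) − 1] = 36.2 × (1 + 0.114 × 4.34) / [4.34 × (0.604 × 7.83 − 0.114) − 1] = 54.11 / 19.03 = 2.843 mg/L.
Y_obs = Y / (1 + k_d θ_c) = 0.604 / (1 + 0.114 × 4.34) = 0.604 / 1.495 = 0.4041.
Substrate removed = Q·(S₀ − S) = 848 m³/d × (949 − 2.84) g/m³ = 8.02×10^5 g/d = 802.3 kg/d.
So the net sludge growth is P_X = 0.4041 × 802.3 = 324.2 kg VSS/d.

P_X ≈ 324 kg VSS/d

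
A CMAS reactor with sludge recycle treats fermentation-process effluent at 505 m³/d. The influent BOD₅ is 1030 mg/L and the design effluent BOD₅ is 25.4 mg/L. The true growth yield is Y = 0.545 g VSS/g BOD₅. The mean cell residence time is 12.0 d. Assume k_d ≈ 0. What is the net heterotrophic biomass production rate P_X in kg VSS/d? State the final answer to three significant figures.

Since k_d ≈ 0, Y_obs = Y = 0.545 g VSS/g BOD₅.
Substrate removed = Q·(S₀ − S) = 505 m³/d × (1030 − 25.4) g/m³ = 5.07×10^5 g/d = 507.3 kg/d.
Biomass produced: P_X = Y_obs·Q·ΔS = 0.5450 × 507.3 ≈ 276.5 kg VSS/d.

P_X ≈ 276 kg VSS/d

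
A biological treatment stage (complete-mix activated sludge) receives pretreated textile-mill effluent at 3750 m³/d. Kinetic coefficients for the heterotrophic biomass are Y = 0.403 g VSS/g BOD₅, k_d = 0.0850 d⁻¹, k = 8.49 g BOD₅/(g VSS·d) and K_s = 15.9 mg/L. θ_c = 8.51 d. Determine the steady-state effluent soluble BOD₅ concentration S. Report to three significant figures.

From the Monod/SRT balance for a CMAS, S = K_s·(1+k_d θ_c)/[θ_c·(Y k − k_d) − 1] = 15.9 × (1 + 0.0850 × 8.51) / [8.51 × (0.403 × 8.49 − 0.0850) − 1] = 27.40 / 27.39 = 1.000 mg/L.

S ≈ 1.00 mg/L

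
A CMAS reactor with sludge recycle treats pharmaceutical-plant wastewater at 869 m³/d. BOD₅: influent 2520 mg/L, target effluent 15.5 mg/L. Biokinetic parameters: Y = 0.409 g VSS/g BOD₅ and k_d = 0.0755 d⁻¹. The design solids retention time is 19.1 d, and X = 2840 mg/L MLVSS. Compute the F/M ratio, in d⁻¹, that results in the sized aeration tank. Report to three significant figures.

Steady-state biomass mass balance: V·X·(1 + k_d·θ_c) = Y·Q·(S₀ − S)·θ_c, so V = 0.409 × 869 × (2520 − 15.5) × 19.1 / [2840 × (1 + 0.0755 × 19.1)] = 1.7×10^7 / 6935 = 2451 m³.
Food-to-microorganism ratio F/M = Q S₀ / (V X) = 869 × 2520 / (2451 × 2840) = 0.3145 d⁻¹.

F/M ≈ 0.315 d⁻¹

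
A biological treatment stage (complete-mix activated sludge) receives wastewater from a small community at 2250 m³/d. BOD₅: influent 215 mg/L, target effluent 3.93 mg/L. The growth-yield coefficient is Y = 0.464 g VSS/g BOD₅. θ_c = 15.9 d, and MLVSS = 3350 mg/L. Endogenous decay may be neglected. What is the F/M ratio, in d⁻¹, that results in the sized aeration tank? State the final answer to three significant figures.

Biomass mass balance (decay neglected): V·X = Y·Q·(S₀ − S)·θ_c, so V = 0.464 × 2250 × (215 − 3.93) × 15.9 / 3350 = 1046 m³.
F/M = applied load / biomass = Q·S₀/(V·X) = 2250 × 215 / (1046 × 3350) = 0.1381 d⁻¹.

F/M ≈ 0.138 d⁻¹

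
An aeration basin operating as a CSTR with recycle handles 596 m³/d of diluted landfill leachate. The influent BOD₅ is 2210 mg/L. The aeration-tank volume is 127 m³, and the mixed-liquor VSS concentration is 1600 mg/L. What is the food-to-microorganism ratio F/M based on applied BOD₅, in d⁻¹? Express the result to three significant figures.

F/M = Q·S₀ / (V·X) = 596 × 2210 / (127.0 × 1600) = 6.482 g BOD₅·(g VSS·d)⁻¹.

F/M ≈ 6.48 d⁻¹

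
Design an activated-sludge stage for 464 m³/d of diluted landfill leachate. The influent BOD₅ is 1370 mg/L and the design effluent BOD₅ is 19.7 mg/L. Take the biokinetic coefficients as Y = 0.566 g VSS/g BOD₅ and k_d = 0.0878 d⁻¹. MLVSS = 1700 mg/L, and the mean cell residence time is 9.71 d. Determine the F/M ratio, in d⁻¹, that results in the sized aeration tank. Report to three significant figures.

F/M ≈ 0.342 d⁻¹

From the SRT design equation V = Y Q (S₀−S) θ_c / [X (1 + k_d θ_c)] = 0.566 × 464 × (1370 − 19.7) × 9.71 / [1700 × (1 + 0.0878 × 9.71)] = 3.44×10^6 / 3149 = 1093 m³.
F/M = applied load / biomass = Q·S₀/(V·X) = 464 × 1370 / (1093 × 1700) = 0.3420 d⁻¹.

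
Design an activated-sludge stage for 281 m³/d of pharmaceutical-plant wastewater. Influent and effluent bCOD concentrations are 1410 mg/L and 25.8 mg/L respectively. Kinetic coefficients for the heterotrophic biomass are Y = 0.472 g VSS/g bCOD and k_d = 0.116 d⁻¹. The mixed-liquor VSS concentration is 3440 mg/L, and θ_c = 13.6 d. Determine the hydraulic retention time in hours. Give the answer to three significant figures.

τ ≈ 24.1 h

Steady-state biomass mass balance: V·X·(1 + k_d·θ_c) = Y·Q·(S₀ − S)·θ_c, so V = 0.472 × 281 × (1410 − 25.8) × 13.6 / [3440 × (1 + 0.116 × 13.6)] = 2.5×10^6 / 8867 = 281.6 m³.
Hydraulic retention time τ = V/Q = 281.6 / 281 = 1.002 d = 24.05 h.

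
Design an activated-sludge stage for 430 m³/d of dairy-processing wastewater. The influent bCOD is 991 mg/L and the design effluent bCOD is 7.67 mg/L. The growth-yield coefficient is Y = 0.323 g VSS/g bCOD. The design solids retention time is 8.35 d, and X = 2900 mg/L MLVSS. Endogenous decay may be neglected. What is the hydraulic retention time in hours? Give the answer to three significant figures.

V·X = Y·Q·ΔS·θ_c gives V = 0.323 × 430 × (991 − 7.67) × 8.35 / 2900 = 393.2 m³.
Hydraulic retention time τ = V/Q = 393.2 / 430 = 0.9145 d = 21.95 h.

τ ≈ 21.9 h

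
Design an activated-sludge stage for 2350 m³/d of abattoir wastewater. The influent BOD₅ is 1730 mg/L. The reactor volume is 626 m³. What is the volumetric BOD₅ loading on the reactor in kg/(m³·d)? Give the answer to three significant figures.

Volumetric loading L_v = Q·S₀ / V = 2350 × 1730 g/m³ / 626.0 m³ = 6494 g/(m³·d) = 6.494 kg BOD₅/(m³·d).

L_v ≈ 6.49 kg BOD₅/(m³·d)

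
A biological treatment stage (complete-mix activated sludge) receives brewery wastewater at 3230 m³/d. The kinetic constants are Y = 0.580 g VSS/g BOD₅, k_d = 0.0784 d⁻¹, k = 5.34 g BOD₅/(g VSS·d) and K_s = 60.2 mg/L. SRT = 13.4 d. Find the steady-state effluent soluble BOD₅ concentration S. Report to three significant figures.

S ≈ 3.13 mg/L

For a completely mixed reactor with recycle the Lawrence–McCarty relation gives S = K_s·(1 + k_d·θ_c) / [θ_c·(Y·k − k_d) − 1] = 60.2 × (1 + 0.0784 × 13.4) / [13.4 × (0.580 × 5.34 − 0.0784) − 1] = 123.4 / 39.45 = 3.129 mg/L.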